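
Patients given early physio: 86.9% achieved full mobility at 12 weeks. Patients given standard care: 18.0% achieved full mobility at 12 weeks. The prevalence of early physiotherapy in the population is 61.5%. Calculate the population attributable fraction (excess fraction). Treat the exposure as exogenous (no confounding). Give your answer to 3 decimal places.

p₁ = 0.869, p₀ = 0.18.
Overall risk P(Y=1) = π·p₁ + (1−π)·p₀ = 0.615×0.869 + 0.385×0.18 = 0.60374.
Under exogeneity, PAF = [P(Y=1) − p₀] / P(Y=1).
PAF = (0.60374 − 0.18) / 0.60374 ≈ 0.7019

PAF ≈ 0.702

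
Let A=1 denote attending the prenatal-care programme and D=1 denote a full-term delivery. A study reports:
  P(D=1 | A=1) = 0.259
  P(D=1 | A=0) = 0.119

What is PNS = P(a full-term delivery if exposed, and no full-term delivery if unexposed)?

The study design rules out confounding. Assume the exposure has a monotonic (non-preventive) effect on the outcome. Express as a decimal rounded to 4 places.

Let p₁ = 0.259, p₀ = 0.119.
Under exogeneity and monotonicity, PNS = p₁ − p₀.
PNS = 0.259 − 0.119 = 0.14

PNS ≈ 0.1400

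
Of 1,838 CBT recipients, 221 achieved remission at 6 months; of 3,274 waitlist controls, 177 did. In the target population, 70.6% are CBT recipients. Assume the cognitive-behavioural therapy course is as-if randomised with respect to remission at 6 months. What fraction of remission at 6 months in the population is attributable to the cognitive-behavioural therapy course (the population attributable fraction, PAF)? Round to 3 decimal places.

PAF ≈ 0.464

p₁ = P(outcome | exposed) = 221/1838 = 0.12024
p₀ = P(outcome | unexposed) = 177/3274 = 0.054062
Overall risk P(Y=1) = π·p₁ + (1−π)·p₀ = 0.706×0.12024 + 0.294×0.054062 = 0.10078.
Under exogeneity, PAF = [P(Y=1) − p₀] / P(Y=1).
PAF = (0.10078 − 0.054062) / 0.10078 ≈ 0.4636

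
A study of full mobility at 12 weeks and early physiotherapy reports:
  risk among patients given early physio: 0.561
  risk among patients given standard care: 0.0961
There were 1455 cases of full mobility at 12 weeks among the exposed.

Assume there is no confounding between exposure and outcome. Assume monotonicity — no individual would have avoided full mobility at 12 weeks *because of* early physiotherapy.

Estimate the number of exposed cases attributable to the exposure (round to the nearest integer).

Let p₁ = 0.561, p₀ = 0.0961.
PN = (p₁ − p₀)/p₁ = (0.561 − 0.0961) / 0.561 ≈ 0.82870.
Attributable cases ≈ PN × (exposed cases) = 0.82870 × 1455 ≈ 1205.76.

about 1206 cases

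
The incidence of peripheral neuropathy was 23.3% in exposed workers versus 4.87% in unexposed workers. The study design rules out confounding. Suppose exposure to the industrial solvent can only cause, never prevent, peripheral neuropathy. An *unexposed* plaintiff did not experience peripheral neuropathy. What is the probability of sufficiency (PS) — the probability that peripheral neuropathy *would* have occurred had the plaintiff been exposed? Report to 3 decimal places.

PS ≈ 0.194

p₁ = 0.233, p₀ = 0.0487.
Under exogeneity and monotonicity, PS = (p₁ − p₀) / (1 − p₀).
PS = (0.233 − 0.0487) / (1 − 0.0487) = 0.1843 / 0.9513 ≈ 0.1937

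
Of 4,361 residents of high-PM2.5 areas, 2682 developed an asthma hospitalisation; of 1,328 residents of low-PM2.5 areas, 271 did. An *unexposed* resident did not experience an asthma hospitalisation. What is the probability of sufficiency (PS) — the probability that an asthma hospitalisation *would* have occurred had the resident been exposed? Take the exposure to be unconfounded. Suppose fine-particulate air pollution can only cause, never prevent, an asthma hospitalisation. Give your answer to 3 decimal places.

p₁ = P(outcome | exposed) = 2682/4361 = 0.615
p₀ = P(outcome | unexposed) = 271/1328 = 0.20407
Under exogeneity and monotonicity, PS = (p₁ − p₀) / (1 − p₀).
PS = (0.615 − 0.20407) / (1 − 0.20407) = 0.41093 / 0.79593 ≈ 0.5163

PS ≈ 0.516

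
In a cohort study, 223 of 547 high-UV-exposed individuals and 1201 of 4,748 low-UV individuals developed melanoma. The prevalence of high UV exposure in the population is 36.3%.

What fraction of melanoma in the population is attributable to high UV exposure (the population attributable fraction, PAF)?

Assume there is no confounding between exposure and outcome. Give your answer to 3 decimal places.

PAF ≈ 0.182

p₁ = P(outcome | exposed) = 223/547 = 0.40768
p₀ = P(outcome | unexposed) = 1201/4748 = 0.25295
Overall risk P(Y=1) = π·p₁ + (1−π)·p₀ = 0.363×0.40768 + 0.637×0.25295 = 0.30912.
Under exogeneity, PAF = [P(Y=1) − p₀] / P(Y=1).
PAF = (0.30912 − 0.25295) / 0.30912 ≈ 0.1817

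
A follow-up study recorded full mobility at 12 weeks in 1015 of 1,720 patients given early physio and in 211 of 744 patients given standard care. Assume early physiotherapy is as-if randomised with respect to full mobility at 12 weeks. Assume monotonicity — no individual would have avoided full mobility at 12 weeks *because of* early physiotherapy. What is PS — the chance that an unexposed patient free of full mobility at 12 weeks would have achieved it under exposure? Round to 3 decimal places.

PS ≈ 0.428

p₁ = P(outcome | exposed) = 1015/1720 = 0.59012
p₀ = P(outcome | unexposed) = 211/744 = 0.2836
Under exogeneity and monotonicity, PS = (p₁ − p₀) / (1 − p₀).
PS = (0.59012 − 0.2836) / (1 − 0.2836) = 0.30651 / 0.7164 ≈ 0.4279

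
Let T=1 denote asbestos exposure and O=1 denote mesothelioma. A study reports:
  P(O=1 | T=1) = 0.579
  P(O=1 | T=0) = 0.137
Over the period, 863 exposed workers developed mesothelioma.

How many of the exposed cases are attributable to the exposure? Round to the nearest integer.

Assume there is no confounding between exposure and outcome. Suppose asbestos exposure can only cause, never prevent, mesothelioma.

Let p₁ = 0.579, p₀ = 0.137.
PN = (p₁ − p₀)/p₁ = (0.579 − 0.137) / 0.579 ≈ 0.76339.
Attributable cases ≈ PN × (exposed cases) = 0.76339 × 863 ≈ 658.80.

about 659 cases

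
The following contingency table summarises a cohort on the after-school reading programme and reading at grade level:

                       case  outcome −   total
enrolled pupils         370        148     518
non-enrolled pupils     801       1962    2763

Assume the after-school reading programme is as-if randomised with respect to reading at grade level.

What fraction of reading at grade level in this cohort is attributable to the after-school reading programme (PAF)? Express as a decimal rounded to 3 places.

PAF ≈ 0.188

p₁ = P(outcome | exposed) = 370/518 = 0.71429
p₀ = P(outcome | unexposed) = 801/2763 = 0.2899
Exposure prevalence π = 518/3281 = 0.15788; overall risk P(Y=1) = 0.3569.
Under exogeneity, PAF = [P(Y=1) − p₀]/P(Y=1).
PAF = (0.3569 − 0.2899) / 0.3569 ≈ 0.1877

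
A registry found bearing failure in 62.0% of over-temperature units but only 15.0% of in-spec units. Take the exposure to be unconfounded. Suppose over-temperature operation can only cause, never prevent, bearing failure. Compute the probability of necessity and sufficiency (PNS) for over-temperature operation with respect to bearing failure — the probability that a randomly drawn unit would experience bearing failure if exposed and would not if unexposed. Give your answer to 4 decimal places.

p₁ = 0.62, p₀ = 0.15.
Under exogeneity and monotonicity, PNS = p₁ − p₀.
PNS = 0.62 − 0.15 = 0.47

PNS ≈ 0.4700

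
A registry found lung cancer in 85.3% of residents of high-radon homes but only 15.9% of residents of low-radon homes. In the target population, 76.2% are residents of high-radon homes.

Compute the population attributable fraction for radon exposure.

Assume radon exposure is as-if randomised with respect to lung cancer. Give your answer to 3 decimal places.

PAF ≈ 0.769

p₁ = 0.853, p₀ = 0.159.
Overall risk P(Y=1) = π·p₁ + (1−π)·p₀ = 0.762×0.853 + 0.238×0.159 = 0.68783.
Under exogeneity, PAF = [P(Y=1) − p₀] / P(Y=1).
PAF = (0.68783 − 0.159) / 0.68783 ≈ 0.7688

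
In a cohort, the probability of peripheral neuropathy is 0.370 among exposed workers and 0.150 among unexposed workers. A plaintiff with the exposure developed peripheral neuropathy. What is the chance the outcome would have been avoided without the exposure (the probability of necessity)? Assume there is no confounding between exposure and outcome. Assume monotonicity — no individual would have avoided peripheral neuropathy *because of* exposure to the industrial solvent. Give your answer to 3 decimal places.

PN ≈ 0.595

Let p₁ = 0.37, p₀ = 0.15.
Under exogeneity and monotonicity, PN = (p₁ − p₀) / p₁.
PN = (0.37 − 0.15) / 0.37 = 0.22 / 0.37 ≈ 0.5946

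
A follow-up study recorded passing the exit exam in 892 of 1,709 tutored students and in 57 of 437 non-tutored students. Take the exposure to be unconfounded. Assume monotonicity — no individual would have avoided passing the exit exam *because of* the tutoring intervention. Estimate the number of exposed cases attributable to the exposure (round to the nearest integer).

p₁ = P(outcome | exposed) = 892/1709 = 0.52194
p₀ = P(outcome | unexposed) = 57/437 = 0.13043
PN = (p₁ − p₀)/p₁ = (0.52194 − 0.13043) / 0.52194 ≈ 0.75010.
Attributable cases ≈ PN × (exposed cases) = 0.75010 × 892 ≈ 669.09.

about 669 cases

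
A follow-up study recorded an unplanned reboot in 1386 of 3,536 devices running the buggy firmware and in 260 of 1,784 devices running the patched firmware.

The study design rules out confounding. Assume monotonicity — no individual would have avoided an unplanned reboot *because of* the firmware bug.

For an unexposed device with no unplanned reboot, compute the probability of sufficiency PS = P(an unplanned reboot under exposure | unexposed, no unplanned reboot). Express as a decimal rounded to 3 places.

p₁ = P(outcome | exposed) = 1386/3536 = 0.39197
p₀ = P(outcome | unexposed) = 260/1784 = 0.14574
Under exogeneity and monotonicity, PS = (p₁ − p₀) / (1 − p₀).
PS = (0.39197 − 0.14574) / (1 − 0.14574) = 0.24623 / 0.85426 ≈ 0.2882

PS ≈ 0.288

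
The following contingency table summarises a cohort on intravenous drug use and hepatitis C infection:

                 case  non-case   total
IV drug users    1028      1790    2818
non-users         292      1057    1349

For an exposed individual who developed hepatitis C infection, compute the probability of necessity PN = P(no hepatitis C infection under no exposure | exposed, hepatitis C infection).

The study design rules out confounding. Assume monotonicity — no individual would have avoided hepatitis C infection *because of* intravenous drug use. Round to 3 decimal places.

p₁ = P(outcome | exposed) = 1028/2818 = 0.3648
p₀ = P(outcome | unexposed) = 292/1349 = 0.21646
Under exogeneity and monotonicity, PN = (p₁ − p₀)/p₁.
PN = (0.3648 − 0.21646) / 0.3648 ≈ 0.4066

PN ≈ 0.407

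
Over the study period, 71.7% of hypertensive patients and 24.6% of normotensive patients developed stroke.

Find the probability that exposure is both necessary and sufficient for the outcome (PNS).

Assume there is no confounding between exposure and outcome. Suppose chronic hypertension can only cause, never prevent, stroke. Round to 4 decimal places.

p₁ = 0.717, p₀ = 0.246.
Under exogeneity and monotonicity, PNS = p₁ − p₀.
PNS = 0.717 − 0.246 = 0.471

PNS ≈ 0.4710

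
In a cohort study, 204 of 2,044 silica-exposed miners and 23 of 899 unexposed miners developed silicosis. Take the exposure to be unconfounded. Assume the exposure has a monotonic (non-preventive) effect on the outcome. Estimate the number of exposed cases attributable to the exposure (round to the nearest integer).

p₁ = P(outcome | exposed) = 204/2044 = 0.099804
p₀ = P(outcome | unexposed) = 23/899 = 0.025584
PN = (p₁ − p₀)/p₁ = (0.099804 − 0.025584) / 0.099804 ≈ 0.74366.
Attributable cases ≈ PN × (exposed cases) = 0.74366 × 204 ≈ 151.71.

about 152 cases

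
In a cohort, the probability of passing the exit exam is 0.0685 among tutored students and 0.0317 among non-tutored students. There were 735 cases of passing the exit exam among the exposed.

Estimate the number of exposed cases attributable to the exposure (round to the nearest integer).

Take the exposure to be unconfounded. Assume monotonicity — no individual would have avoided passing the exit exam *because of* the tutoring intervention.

Let p₁ = 0.0685, p₀ = 0.0317.
PN = (p₁ − p₀)/p₁ = (0.0685 − 0.0317) / 0.0685 ≈ 0.53723.
Attributable cases ≈ PN × (exposed cases) = 0.53723 × 735 ≈ 394.86.

about 395 cases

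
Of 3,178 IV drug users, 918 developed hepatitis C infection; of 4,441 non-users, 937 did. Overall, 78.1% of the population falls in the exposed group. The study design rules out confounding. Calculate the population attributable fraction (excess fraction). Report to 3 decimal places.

PAF ≈ 0.224

p₁ = P(outcome | exposed) = 918/3178 = 0.28886
p₀ = P(outcome | unexposed) = 937/4441 = 0.21099
Overall risk P(Y=1) = π·p₁ + (1−π)·p₀ = 0.781×0.28886 + 0.219×0.21099 = 0.27181.
Under exogeneity, PAF = [P(Y=1) − p₀] / P(Y=1).
PAF = (0.27181 − 0.21099) / 0.27181 ≈ 0.2238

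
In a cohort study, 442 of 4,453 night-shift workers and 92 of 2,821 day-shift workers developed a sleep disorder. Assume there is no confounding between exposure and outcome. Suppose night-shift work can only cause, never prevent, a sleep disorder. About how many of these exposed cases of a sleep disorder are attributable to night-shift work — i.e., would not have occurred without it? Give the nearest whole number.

p₁ = P(outcome | exposed) = 442/4453 = 0.099259
p₀ = P(outcome | unexposed) = 92/2821 = 0.032613
PN = (p₁ − p₀)/p₁ = (0.099259 − 0.032613) / 0.099259 ≈ 0.67144.
Attributable cases ≈ PN × (exposed cases) = 0.67144 × 442 ≈ 296.78.

about 297 cases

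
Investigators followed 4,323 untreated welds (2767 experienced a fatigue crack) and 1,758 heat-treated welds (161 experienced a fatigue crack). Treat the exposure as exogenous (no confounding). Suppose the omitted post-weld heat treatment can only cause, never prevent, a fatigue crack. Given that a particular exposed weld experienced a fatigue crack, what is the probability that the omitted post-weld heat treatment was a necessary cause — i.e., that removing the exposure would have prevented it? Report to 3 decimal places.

PN ≈ 0.857

p₁ = P(outcome | exposed) = 2767/4323 = 0.64006
p₀ = P(outcome | unexposed) = 161/1758 = 0.091581
Under exogeneity and monotonicity, PN = (p₁ − p₀) / p₁.
PN = (0.64006 − 0.091581) / 0.64006 = 0.54848 / 0.64006 ≈ 0.8569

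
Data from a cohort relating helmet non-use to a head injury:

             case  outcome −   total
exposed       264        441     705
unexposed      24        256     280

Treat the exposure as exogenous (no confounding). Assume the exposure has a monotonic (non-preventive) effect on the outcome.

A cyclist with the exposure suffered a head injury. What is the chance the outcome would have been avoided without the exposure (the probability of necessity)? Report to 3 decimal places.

p₁ = P(outcome | exposed) = 264/705 = 0.37447
p₀ = P(outcome | unexposed) = 24/280 = 0.085714
Under exogeneity and monotonicity, PN = (p₁ − p₀) / p₁.
PN = (0.37447 − 0.085714) / 0.37447 = 0.28875 / 0.37447 ≈ 0.7711

PN ≈ 0.771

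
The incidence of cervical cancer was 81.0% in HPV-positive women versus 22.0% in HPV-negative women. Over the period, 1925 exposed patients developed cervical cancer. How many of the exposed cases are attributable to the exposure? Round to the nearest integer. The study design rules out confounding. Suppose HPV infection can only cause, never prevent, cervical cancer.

about 1402 cases

p₁ = 0.81, p₀ = 0.22.
PN = (p₁ − p₀)/p₁ = (0.81 − 0.22) / 0.81 ≈ 0.72840.
Attributable cases ≈ PN × (exposed cases) = 0.72840 × 1925 ≈ 1402.16.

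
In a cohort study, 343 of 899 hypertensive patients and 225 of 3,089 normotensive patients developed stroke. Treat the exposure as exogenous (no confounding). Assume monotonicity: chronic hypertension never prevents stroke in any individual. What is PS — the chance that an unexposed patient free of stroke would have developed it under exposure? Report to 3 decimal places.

PS ≈ 0.333

p₁ = P(outcome | exposed) = 343/899 = 0.38154
p₀ = P(outcome | unexposed) = 225/3089 = 0.072839
Under exogeneity and monotonicity, PS = (p₁ − p₀) / (1 − p₀).
PS = (0.38154 − 0.072839) / (1 − 0.072839) = 0.3087 / 0.92716 ≈ 0.3329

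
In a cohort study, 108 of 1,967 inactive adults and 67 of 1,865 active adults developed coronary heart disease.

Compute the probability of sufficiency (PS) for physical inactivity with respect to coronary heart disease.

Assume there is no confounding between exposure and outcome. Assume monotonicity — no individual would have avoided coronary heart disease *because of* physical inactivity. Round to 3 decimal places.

p₁ = P(outcome | exposed) = 108/1967 = 0.054906
p₀ = P(outcome | unexposed) = 67/1865 = 0.035925
Under exogeneity and monotonicity, PS = (p₁ − p₀) / (1 − p₀).
PS = (0.054906 − 0.035925) / (1 − 0.035925) = 0.018981 / 0.96408 ≈ 0.0197

PS ≈ 0.020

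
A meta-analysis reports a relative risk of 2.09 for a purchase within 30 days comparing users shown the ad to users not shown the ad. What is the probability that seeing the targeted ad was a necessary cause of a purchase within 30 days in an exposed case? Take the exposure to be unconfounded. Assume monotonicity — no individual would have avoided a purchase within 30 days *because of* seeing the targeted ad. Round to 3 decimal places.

Under exogeneity and monotonicity, PN = (RR − 1) / RR = 1 − 1/RR.
PN = (2.09 − 1) / 2.09 = 1.09 / 2.09 ≈ 0.5215

PN ≈ 0.522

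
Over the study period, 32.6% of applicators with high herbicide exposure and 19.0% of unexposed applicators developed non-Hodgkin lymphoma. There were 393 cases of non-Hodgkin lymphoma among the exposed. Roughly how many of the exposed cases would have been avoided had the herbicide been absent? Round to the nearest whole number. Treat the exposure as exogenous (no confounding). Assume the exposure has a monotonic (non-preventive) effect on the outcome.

about 164 cases

p₁ = 0.326, p₀ = 0.19.
PN = (p₁ − p₀)/p₁ = (0.326 − 0.19) / 0.326 ≈ 0.41718.
Attributable cases ≈ PN × (exposed cases) = 0.41718 × 393 ≈ 163.95.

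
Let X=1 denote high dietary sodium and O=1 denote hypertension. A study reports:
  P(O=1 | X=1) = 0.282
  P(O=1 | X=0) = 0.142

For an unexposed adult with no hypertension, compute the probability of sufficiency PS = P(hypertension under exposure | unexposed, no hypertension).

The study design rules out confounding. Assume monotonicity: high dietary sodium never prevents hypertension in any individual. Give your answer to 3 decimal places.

PS ≈ 0.163

Let p₁ = 0.282, p₀ = 0.142.
Under exogeneity and monotonicity, PS = (p₁ − p₀) / (1 − p₀).
PS = (0.282 − 0.142) / (1 − 0.142) = 0.14 / 0.858 ≈ 0.1632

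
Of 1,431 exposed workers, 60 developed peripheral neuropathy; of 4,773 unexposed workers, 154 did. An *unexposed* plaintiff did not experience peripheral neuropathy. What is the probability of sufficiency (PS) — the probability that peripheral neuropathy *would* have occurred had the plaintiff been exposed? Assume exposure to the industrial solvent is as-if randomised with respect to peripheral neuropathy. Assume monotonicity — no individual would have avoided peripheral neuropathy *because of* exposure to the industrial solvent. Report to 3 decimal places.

p₁ = P(outcome | exposed) = 60/1431 = 0.041929
p₀ = P(outcome | unexposed) = 154/4773 = 0.032265
Under exogeneity and monotonicity, PS = (p₁ − p₀) / (1 − p₀).
PS = (0.041929 − 0.032265) / (1 − 0.032265) = 0.0096639 / 0.96774 ≈ 0.0100

PS ≈ 0.010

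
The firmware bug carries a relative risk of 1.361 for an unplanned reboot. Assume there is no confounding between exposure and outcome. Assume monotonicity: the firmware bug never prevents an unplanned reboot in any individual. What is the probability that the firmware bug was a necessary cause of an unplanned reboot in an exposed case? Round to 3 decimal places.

Under exogeneity and monotonicity, PN = (RR − 1) / RR = 1 − 1/RR.
PN = (1.361 − 1) / 1.361 = 0.361 / 1.361 ≈ 0.2652

PN ≈ 0.265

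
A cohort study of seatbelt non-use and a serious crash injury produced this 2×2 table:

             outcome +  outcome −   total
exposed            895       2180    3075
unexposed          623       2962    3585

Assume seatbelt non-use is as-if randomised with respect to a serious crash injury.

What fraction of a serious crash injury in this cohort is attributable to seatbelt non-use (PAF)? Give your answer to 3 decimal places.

p₁ = P(outcome | exposed) = 895/3075 = 0.29106
p₀ = P(outcome | unexposed) = 623/3585 = 0.17378
Exposure prevalence π = 3075/6660 = 0.46171; overall risk P(Y=1) = 0.22793.
Under exogeneity, PAF = [P(Y=1) − p₀]/P(Y=1).
PAF = (0.22793 − 0.17378) / 0.22793 ≈ 0.2376

PAF ≈ 0.238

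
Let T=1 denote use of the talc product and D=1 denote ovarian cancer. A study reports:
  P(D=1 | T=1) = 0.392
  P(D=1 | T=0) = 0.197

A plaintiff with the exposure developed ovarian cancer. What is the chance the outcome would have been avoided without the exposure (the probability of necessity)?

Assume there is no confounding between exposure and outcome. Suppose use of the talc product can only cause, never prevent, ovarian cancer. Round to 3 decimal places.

PN ≈ 0.497

Let p₁ = 0.392, p₀ = 0.197.
Under exogeneity and monotonicity, PN = (p₁ − p₀) / p₁.
PN = (0.392 − 0.197) / 0.392 = 0.195 / 0.392 ≈ 0.4974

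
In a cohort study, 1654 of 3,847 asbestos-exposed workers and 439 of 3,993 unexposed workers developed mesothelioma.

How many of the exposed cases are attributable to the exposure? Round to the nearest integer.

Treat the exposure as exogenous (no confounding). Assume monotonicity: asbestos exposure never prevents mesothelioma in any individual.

about 1231 cases

p₁ = P(outcome | exposed) = 1654/3847 = 0.42995
p₀ = P(outcome | unexposed) = 439/3993 = 0.10994
PN = (p₁ − p₀)/p₁ = (0.42995 − 0.10994) / 0.42995 ≈ 0.74429.
Attributable cases ≈ PN × (exposed cases) = 0.74429 × 1654 ≈ 1231.05.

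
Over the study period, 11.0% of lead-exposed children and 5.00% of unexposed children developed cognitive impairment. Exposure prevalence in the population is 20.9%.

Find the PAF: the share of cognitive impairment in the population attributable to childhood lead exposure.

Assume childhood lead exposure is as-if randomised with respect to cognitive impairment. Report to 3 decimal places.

PAF ≈ 0.201

p₁ = 0.11, p₀ = 0.05.
Overall risk P(Y=1) = π·p₁ + (1−π)·p₀ = 0.209×0.11 + 0.791×0.05 = 0.06254.
Under exogeneity, PAF = [P(Y=1) − p₀] / P(Y=1).
PAF = (0.06254 − 0.05) / 0.06254 ≈ 0.2005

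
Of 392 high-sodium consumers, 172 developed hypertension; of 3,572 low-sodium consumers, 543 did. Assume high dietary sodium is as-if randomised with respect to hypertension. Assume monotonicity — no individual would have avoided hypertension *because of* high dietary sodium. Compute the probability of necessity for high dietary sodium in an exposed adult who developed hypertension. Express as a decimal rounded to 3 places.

p₁ = P(outcome | exposed) = 172/392 = 0.43878
p₀ = P(outcome | unexposed) = 543/3572 = 0.15202
Under exogeneity and monotonicity, PN = (p₁ − p₀) / p₁.
PN = (0.43878 − 0.15202) / 0.43878 = 0.28676 / 0.43878 ≈ 0.6535

PN ≈ 0.654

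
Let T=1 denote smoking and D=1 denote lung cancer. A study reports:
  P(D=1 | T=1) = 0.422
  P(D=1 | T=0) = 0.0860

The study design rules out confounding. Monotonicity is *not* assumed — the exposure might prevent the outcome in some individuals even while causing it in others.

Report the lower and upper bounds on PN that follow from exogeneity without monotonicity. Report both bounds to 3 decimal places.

0.796 ≤ PN ≤ 1.000

Let p₁ = 0.422, p₀ = 0.086.
Under exogeneity alone the bounds on PN are max{0,(p₁−p₀)/p₁} ≤ PN ≤ min{1,(1−p₀)/p₁}.
  lower = (p₁ − p₀)/p₁ = 0.336 / 0.422 ≈ 0.7962
  upper = min{1, (1 − p₀)/p₁} = 0.914 / 0.422 ≈ 2.1659 → capped at 1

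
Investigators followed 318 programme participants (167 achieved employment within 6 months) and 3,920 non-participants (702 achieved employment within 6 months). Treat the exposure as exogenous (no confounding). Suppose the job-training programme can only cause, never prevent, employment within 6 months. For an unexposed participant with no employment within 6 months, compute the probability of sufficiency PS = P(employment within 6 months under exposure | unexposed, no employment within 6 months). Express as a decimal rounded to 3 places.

PS ≈ 0.422

p₁ = P(outcome | exposed) = 167/318 = 0.52516
p₀ = P(outcome | unexposed) = 702/3920 = 0.17908
Under exogeneity and monotonicity, PS = (p₁ − p₀) / (1 − p₀).
PS = (0.52516 − 0.17908) / (1 − 0.17908) = 0.34608 / 0.82092 ≈ 0.4216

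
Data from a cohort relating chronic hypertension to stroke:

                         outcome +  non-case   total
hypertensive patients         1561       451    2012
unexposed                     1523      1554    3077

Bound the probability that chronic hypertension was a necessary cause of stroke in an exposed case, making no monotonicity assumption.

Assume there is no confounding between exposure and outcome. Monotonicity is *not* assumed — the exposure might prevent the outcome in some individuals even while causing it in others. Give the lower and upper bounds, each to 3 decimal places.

0.362 ≤ PN ≤ 0.651

p₁ = P(outcome | exposed) = 1561/2012 = 0.77584
p₀ = P(outcome | unexposed) = 1523/3077 = 0.49496
Under exogeneity alone the bounds on PN are max{0,(p₁−p₀)/p₁} ≤ PN ≤ min{1,(1−p₀)/p₁}.
  lower = (p₁ − p₀)/p₁ = 0.28088 / 0.77584 ≈ 0.3620
  upper = min{1, (1 − p₀)/p₁} = 0.50504 / 0.77584 ≈ 0.6510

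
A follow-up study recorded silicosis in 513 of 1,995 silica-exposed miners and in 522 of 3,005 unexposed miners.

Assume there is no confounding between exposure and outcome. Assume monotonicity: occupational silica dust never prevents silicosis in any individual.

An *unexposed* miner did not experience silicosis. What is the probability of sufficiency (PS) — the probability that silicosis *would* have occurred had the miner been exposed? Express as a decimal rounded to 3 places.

PS ≈ 0.101

p₁ = P(outcome | exposed) = 513/1995 = 0.25714
p₀ = P(outcome | unexposed) = 522/3005 = 0.17371
Under exogeneity and monotonicity, PS = (p₁ − p₀) / (1 − p₀).
PS = (0.25714 − 0.17371) / (1 − 0.17371) = 0.083432 / 0.82629 ≈ 0.1010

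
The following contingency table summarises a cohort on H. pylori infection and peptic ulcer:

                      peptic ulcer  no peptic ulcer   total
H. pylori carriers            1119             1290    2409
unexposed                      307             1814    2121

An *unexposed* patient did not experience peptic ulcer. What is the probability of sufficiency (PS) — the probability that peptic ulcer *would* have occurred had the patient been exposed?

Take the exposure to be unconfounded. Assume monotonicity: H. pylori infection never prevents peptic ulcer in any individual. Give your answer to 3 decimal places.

PS ≈ 0.374

p₁ = P(outcome | exposed) = 1119/2409 = 0.46451
p₀ = P(outcome | unexposed) = 307/2121 = 0.14474
Under exogeneity and monotonicity, PS = (p₁ − p₀)/(1 − p₀).
PS = (0.46451 − 0.14474) / 0.85526 ≈ 0.3739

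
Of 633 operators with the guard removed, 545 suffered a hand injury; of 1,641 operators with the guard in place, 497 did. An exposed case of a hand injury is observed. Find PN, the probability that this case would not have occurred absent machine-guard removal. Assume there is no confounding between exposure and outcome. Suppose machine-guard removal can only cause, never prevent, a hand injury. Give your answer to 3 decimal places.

p₁ = P(outcome | exposed) = 545/633 = 0.86098
p₀ = P(outcome | unexposed) = 497/1641 = 0.30286
Under exogeneity and monotonicity, PN = (p₁ − p₀) / p₁.
PN = (0.86098 − 0.30286) / 0.86098 = 0.55812 / 0.86098 ≈ 0.6482

PN ≈ 0.648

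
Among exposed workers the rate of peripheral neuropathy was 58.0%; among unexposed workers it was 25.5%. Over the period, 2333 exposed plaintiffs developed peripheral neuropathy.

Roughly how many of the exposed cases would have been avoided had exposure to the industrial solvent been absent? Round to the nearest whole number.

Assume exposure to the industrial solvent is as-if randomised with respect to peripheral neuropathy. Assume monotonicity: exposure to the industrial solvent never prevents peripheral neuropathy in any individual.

p₁ = 0.58, p₀ = 0.255.
PN = (p₁ − p₀)/p₁ = (0.58 − 0.255) / 0.58 ≈ 0.56034.
Attributable cases ≈ PN × (exposed cases) = 0.56034 × 2333 ≈ 1307.28.

about 1307 cases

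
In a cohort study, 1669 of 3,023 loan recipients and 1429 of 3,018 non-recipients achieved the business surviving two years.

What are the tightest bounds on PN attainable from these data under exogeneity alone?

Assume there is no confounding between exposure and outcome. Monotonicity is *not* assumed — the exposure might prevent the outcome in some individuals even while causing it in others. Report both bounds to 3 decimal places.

0.142 ≤ PN ≤ 0.954

p₁ = P(outcome | exposed) = 1669/3023 = 0.5521
p₀ = P(outcome | unexposed) = 1429/3018 = 0.47349
Under exogeneity alone the bounds on PN are max{0,(p₁−p₀)/p₁} ≤ PN ≤ min{1,(1−p₀)/p₁}.
  lower = (p₁ − p₀)/p₁ = 0.078608 / 0.5521 ≈ 0.1424
  upper = min{1, (1 − p₀)/p₁} = 0.52651 / 0.5521 ≈ 0.9536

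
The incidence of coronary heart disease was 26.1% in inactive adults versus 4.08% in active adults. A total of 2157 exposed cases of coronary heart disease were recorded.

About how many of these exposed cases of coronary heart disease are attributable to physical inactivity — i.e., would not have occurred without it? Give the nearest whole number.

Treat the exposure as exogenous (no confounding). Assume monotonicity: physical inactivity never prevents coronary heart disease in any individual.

p₁ = 0.261, p₀ = 0.0408.
PN = (p₁ − p₀)/p₁ = (0.261 − 0.0408) / 0.261 ≈ 0.84368.
Attributable cases ≈ PN × (exposed cases) = 0.84368 × 2157 ≈ 1819.81.

about 1820 cases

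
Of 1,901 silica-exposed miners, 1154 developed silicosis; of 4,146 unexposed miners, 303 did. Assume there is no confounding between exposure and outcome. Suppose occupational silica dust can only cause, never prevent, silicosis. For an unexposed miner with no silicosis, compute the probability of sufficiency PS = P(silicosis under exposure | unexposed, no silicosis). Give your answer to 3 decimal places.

p₁ = P(outcome | exposed) = 1154/1901 = 0.60705
p₀ = P(outcome | unexposed) = 303/4146 = 0.073082
Under exogeneity and monotonicity, PS = (p₁ − p₀) / (1 − p₀).
PS = (0.60705 − 0.073082) / (1 − 0.073082) = 0.53397 / 0.92692 ≈ 0.5761

PS ≈ 0.576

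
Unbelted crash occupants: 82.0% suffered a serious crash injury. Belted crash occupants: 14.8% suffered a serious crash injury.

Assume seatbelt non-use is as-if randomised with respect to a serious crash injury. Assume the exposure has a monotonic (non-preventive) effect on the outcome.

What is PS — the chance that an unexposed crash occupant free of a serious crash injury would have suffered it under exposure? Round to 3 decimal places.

p₁ = 0.82, p₀ = 0.148.
Under exogeneity and monotonicity, PS = (p₁ − p₀) / (1 − p₀).
PS = (0.82 − 0.148) / (1 − 0.148) = 0.672 / 0.852 ≈ 0.7887

PS ≈ 0.789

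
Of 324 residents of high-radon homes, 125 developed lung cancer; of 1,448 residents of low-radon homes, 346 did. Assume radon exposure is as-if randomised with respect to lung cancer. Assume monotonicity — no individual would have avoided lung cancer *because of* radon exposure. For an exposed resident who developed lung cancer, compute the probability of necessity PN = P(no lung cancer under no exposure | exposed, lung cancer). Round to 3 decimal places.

p₁ = P(outcome | exposed) = 125/324 = 0.3858
p₀ = P(outcome | unexposed) = 346/1448 = 0.23895
Under exogeneity and monotonicity, PN = (p₁ − p₀) / p₁.
PN = (0.3858 − 0.23895) / 0.3858 = 0.14685 / 0.3858 ≈ 0.3806

PN ≈ 0.381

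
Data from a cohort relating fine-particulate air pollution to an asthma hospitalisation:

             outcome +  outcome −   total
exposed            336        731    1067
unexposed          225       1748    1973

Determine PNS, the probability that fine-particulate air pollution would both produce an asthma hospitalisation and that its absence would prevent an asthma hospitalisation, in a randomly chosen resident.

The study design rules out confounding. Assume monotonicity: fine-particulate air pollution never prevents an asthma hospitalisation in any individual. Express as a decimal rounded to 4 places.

PNS ≈ 0.2009

p₁ = P(outcome | exposed) = 336/1067 = 0.3149
p₀ = P(outcome | unexposed) = 225/1973 = 0.11404
Under exogeneity and monotonicity, PNS = p₁ − p₀.
PNS = 0.3149 − 0.11404 = 0.20086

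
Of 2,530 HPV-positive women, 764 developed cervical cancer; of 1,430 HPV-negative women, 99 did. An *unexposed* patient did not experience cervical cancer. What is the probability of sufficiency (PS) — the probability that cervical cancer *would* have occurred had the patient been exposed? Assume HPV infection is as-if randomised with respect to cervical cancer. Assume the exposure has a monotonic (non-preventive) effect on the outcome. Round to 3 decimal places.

p₁ = P(outcome | exposed) = 764/2530 = 0.30198
p₀ = P(outcome | unexposed) = 99/1430 = 0.069231
Under exogeneity and monotonicity, PS = (p₁ − p₀) / (1 − p₀).
PS = (0.30198 − 0.069231) / (1 − 0.069231) = 0.23275 / 0.93077 ≈ 0.2501

PS ≈ 0.250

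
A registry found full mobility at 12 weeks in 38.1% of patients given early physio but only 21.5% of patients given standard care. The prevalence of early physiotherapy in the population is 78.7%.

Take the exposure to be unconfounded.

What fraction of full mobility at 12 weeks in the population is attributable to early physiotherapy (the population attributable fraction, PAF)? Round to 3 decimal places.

p₁ = 0.381, p₀ = 0.215.
Overall risk P(Y=1) = π·p₁ + (1−π)·p₀ = 0.787×0.381 + 0.213×0.215 = 0.34564.
Under exogeneity, PAF = [P(Y=1) − p₀] / P(Y=1).
PAF = (0.34564 − 0.215) / 0.34564 ≈ 0.3780

PAF ≈ 0.378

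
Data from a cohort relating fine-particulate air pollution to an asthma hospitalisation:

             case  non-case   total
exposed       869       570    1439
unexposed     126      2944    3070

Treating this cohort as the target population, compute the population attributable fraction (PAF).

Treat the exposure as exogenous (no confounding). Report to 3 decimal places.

PAF ≈ 0.814

p₁ = P(outcome | exposed) = 869/1439 = 0.60389
p₀ = P(outcome | unexposed) = 126/3070 = 0.041042
Exposure prevalence π = 1439/4509 = 0.31914; overall risk P(Y=1) = 0.22067.
Under exogeneity, PAF = [P(Y=1) − p₀]/P(Y=1).
PAF = (0.22067 − 0.041042) / 0.22067 ≈ 0.8140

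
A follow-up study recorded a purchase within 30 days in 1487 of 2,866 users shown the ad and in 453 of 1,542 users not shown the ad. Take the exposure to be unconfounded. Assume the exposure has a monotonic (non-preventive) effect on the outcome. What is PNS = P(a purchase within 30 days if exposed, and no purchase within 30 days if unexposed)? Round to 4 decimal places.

PNS ≈ 0.2251

p₁ = P(outcome | exposed) = 1487/2866 = 0.51884
p₀ = P(outcome | unexposed) = 453/1542 = 0.29377
Under exogeneity and monotonicity, PNS = p₁ − p₀.
PNS = 0.51884 − 0.29377 = 0.22507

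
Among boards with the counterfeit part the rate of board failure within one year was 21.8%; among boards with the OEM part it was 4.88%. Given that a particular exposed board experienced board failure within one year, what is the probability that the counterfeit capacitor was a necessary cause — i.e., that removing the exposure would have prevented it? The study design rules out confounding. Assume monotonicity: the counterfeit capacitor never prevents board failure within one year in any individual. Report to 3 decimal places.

PN ≈ 0.776

p₁ = 0.218, p₀ = 0.0488.
Under exogeneity and monotonicity, PN = (p₁ − p₀) / p₁.
PN = (0.218 − 0.0488) / 0.218 = 0.1692 / 0.218 ≈ 0.7761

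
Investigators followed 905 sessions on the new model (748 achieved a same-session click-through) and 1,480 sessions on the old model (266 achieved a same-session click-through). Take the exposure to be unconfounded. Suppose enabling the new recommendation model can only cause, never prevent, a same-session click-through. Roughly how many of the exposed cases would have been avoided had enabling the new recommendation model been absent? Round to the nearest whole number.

about 585 cases

p₁ = P(outcome | exposed) = 748/905 = 0.82652
p₀ = P(outcome | unexposed) = 266/1480 = 0.17973
PN = (p₁ − p₀)/p₁ = (0.82652 − 0.17973) / 0.82652 ≈ 0.78255.
Attributable cases ≈ PN × (exposed cases) = 0.78255 × 748 ≈ 585.34.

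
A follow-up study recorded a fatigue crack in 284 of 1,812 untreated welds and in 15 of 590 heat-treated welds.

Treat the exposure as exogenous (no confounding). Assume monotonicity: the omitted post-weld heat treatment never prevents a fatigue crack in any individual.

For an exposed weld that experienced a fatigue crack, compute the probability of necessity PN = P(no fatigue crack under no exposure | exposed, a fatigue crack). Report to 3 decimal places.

PN ≈ 0.838

p₁ = P(outcome | exposed) = 284/1812 = 0.15673
p₀ = P(outcome | unexposed) = 15/590 = 0.025424
Under exogeneity and monotonicity, PN = (p₁ − p₀) / p₁.
PN = (0.15673 − 0.025424) / 0.15673 = 0.13131 / 0.15673 ≈ 0.8378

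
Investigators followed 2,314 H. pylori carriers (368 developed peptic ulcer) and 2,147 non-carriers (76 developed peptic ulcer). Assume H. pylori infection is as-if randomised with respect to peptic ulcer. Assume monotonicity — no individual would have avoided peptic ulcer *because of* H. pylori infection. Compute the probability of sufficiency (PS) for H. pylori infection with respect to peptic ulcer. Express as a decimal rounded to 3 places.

PS ≈ 0.128

p₁ = P(outcome | exposed) = 368/2314 = 0.15903
p₀ = P(outcome | unexposed) = 76/2147 = 0.035398
Under exogeneity and monotonicity, PS = (p₁ − p₀) / (1 − p₀).
PS = (0.15903 − 0.035398) / (1 − 0.035398) = 0.12363 / 0.9646 ≈ 0.1282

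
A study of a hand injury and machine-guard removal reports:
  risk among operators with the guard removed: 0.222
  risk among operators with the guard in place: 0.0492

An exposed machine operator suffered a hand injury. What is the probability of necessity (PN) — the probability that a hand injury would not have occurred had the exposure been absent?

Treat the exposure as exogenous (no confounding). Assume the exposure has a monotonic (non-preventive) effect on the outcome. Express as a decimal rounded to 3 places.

Let p₁ = 0.222, p₀ = 0.0492.
Under exogeneity and monotonicity, PN = (p₁ − p₀) / p₁.
PN = (0.222 − 0.0492) / 0.222 = 0.1728 / 0.222 ≈ 0.7784

PN ≈ 0.778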